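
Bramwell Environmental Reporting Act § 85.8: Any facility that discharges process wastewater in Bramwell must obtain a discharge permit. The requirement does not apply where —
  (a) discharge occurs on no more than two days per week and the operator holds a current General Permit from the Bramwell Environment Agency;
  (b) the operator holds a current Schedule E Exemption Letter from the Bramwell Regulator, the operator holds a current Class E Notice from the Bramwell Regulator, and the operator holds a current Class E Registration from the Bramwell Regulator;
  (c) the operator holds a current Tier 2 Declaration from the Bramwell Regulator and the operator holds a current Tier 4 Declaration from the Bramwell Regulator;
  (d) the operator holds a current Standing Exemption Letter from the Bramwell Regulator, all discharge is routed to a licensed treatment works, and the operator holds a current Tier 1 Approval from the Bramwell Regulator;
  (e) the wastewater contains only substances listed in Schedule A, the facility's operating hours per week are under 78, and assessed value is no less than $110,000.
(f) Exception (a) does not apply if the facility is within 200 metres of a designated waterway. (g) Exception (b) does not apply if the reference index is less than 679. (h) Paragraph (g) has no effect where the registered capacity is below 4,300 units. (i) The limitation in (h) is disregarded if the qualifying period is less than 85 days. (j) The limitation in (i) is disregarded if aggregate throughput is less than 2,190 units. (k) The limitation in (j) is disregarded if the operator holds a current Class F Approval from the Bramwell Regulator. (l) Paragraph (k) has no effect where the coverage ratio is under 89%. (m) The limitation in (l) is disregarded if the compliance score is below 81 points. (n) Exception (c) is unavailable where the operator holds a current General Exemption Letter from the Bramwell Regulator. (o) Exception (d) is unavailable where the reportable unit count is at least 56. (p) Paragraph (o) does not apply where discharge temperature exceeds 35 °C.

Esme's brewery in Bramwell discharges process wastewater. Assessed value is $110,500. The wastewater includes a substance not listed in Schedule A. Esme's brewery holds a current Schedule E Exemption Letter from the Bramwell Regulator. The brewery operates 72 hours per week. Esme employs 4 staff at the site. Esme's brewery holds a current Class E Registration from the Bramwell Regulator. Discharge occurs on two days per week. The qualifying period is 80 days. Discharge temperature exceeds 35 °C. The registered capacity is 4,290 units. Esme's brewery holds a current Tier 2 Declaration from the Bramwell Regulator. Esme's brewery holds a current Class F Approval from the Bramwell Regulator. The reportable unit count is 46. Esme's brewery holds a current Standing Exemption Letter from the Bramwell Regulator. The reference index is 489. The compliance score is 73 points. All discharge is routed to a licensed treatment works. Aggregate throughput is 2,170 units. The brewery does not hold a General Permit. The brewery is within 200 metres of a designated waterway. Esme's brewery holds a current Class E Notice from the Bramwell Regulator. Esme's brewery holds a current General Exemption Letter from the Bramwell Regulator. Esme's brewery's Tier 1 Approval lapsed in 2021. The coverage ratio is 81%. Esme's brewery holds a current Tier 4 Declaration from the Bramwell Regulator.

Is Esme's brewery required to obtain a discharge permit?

Exception (a) requires that the operator holds a current General Permit from the Bramwell Environment Agency; but no General Permit is held, so (a) is unavailable.
Exception (b): a current Schedule E Exemption Letter is held; a current Class E Notice is held; a current Class E Registration is held — every condition holds. However, paragraphs (g)–(m) must be considered: (g) is triggered — the reference index is 489, less than the 679 limit. (h) would limit (g) — the registered capacity is 4,290 units, below the 4,300 units limit — but (i) sets (h) aside: (i) operates against (h): the qualifying period is 80 days, less than the 85 days limit. (j) would limit (i) — aggregate throughput is 2,170 units, less than the 2,190 units limit — but (k) sets (j) aside: (k) is engaged — a current Class F Approval is held. (l) would limit (k) — the coverage ratio is 81%, under the 89% limit — but (m) sets (l) aside: (m) applies — the compliance score is 73 points, below the 81 points limit. So (b) is unavailable.
All of (c)'s requirements are met (a current Tier 2 Declaration is held; a current Tier 4 Declaration is held). But applying paragraph (n): (n) applies — a current General Exemption Letter is held. Exception (c) does not apply.
Exception (d) does not apply: the Tier 1 Approval is not current.
Exception (e) fails — the wastewater includes a non-Schedule-A substance.
None of the exceptions is available; § 85.8 applies in full.

Yes — Esme's brewery must obtain a discharge permit.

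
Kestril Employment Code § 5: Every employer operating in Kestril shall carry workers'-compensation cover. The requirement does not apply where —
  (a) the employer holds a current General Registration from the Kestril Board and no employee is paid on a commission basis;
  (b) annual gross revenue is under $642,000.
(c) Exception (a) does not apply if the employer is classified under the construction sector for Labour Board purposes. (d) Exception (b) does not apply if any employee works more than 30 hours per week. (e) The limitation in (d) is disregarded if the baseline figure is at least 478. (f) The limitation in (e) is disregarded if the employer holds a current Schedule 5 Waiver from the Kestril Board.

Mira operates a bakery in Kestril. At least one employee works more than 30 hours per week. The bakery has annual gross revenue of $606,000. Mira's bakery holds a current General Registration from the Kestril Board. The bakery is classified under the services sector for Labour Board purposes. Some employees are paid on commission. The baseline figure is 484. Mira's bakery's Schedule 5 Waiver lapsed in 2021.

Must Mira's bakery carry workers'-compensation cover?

Exception (a) requires that no employee is paid on a commission basis; but some employees are paid on commission, so (a) is unavailable.
Exception (b): annual gross revenue is $606,000, under the $642,000 limit — every condition holds. As to paragraphs (d)–(f): (d) would limit (b) — at least one employee exceeds 30 hours/week — but (e) sets (d) aside: (e) operates against (d): the baseline figure is 484, meeting the 478 threshold. (f), which would lift (e), does not operate here — the Schedule 5 Waiver is not current. Exception (b) stands.

No — exception (b) applies; Mira's bakery is not required to carry workers'-compensation cover.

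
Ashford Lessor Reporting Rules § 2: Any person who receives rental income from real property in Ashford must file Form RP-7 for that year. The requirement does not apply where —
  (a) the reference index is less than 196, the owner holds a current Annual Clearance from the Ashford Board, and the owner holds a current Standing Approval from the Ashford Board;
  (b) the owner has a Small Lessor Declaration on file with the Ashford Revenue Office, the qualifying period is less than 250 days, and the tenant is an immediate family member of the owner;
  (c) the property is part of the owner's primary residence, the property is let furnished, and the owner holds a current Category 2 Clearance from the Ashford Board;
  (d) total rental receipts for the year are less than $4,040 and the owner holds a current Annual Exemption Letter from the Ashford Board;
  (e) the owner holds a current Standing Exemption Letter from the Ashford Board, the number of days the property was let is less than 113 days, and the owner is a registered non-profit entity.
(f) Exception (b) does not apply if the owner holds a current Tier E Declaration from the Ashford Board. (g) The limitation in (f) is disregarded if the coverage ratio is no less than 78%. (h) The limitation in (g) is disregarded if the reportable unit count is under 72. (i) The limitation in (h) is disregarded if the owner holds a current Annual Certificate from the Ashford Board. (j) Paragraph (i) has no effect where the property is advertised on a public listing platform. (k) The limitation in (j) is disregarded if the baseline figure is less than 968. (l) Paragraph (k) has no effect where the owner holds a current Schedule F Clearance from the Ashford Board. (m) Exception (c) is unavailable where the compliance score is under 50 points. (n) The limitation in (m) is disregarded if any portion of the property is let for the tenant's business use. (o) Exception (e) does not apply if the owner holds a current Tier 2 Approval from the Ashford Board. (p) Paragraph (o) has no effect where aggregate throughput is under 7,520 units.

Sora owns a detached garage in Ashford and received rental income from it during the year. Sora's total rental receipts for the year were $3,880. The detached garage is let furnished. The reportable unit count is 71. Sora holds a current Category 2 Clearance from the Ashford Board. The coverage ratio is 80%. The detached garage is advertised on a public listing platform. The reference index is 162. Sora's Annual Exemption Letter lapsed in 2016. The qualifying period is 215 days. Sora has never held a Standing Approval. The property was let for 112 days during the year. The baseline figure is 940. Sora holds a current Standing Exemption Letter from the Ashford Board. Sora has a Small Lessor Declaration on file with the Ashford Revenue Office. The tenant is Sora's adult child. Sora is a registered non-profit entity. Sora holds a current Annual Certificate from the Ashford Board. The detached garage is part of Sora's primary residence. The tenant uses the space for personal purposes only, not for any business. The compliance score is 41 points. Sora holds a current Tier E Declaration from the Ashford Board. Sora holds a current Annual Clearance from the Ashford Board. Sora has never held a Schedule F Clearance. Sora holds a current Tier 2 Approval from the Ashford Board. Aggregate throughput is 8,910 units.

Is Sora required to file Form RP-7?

Exception (a) fails — no current Standing Approval is held.
Exception (b)'s conditions are all satisfied: a Small Lessor Declaration is on file; the qualifying period is 215 days, less than the 250 days limit; the tenant is an immediate family member. Under paragraphs (f)–(l): (f) would limit (b) — a current Tier E Declaration is held — but (g) sets (f) aside: (g) operates against (f): the coverage ratio is 80%, meeting the 78% threshold. (h) would limit (g) — the reportable unit count is 71, under the 72 limit — but (i) sets (h) aside: (i) applies — a current Annual Certificate is held. (j) is triggered (the property is publicly advertised), but is overridden by (k): (k) operates against (j): the baseline figure is 940, less than the 968 limit. (l), which would lift (k), does not operate here — the Schedule F Clearance is not current. (b) remains available.
Exception (c): the detached garage is part of the primary residence; the property is let furnished; a current Category 2 Clearance is held — every condition holds. But: (m) operates against (c): the compliance score is 41 points, under the 50 points limit. (n), which would lift (m), does not operate here — the space is used for personal purposes only. Exception (c) does not apply.
Exception (d) requires that the owner holds a current Annual Exemption Letter from the Ashford Board; but the Annual Exemption Letter is not current, so (d) is unavailable.
Exception (e): a current Standing Exemption Letter is held; the number of days the property was let is 112 days, less than the 113 days limit; Sora is a registered non-profit — every condition holds. But: (o) operates against (e): a current Tier 2 Approval is held. (p), which would lift (o), does not operate here — aggregate throughput is 8,910 units, not under 7,520 units. (e) is therefore removed.

No — exception (b) applies; Sora is not required to file Form RP-7.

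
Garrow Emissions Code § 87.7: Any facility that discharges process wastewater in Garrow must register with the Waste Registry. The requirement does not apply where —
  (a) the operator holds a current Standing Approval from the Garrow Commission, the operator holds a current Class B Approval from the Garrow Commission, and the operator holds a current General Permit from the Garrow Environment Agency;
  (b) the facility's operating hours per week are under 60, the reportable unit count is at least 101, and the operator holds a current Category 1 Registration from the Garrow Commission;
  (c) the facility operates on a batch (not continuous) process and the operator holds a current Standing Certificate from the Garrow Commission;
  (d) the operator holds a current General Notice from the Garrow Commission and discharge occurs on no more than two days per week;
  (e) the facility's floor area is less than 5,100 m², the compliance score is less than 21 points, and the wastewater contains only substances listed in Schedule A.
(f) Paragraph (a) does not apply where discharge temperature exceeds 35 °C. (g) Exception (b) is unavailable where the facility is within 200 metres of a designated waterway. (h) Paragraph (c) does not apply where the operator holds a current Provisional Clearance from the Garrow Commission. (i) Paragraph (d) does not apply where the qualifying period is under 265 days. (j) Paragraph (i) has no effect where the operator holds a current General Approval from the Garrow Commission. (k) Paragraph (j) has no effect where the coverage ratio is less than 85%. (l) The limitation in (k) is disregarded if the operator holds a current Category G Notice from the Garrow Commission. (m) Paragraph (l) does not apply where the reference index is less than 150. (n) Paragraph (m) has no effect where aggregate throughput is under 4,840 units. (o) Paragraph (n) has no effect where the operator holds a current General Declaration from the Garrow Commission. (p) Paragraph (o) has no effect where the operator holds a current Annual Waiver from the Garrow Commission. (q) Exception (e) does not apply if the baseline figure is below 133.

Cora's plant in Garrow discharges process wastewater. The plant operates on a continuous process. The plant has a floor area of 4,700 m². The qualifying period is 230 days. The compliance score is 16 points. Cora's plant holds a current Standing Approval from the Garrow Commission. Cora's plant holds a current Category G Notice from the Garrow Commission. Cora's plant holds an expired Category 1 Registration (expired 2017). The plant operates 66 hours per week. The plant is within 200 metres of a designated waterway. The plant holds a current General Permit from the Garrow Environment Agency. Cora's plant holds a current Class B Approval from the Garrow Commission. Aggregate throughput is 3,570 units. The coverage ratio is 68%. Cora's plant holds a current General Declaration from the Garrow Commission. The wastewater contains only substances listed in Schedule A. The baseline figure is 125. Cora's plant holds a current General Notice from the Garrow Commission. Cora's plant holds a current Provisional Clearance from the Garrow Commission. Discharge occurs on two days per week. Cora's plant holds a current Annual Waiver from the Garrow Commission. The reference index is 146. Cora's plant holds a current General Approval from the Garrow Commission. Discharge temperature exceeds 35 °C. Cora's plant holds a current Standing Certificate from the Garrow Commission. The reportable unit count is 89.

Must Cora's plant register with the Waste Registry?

Exception (a): a current Standing Approval is held; a current Class B Approval is held; a current General Permit is held — every condition holds. Turning to paragraph (f): (f) is engaged — discharge temperature exceeds 35 °C. Exception (a) does not apply.
Exception (b) requires that the facility's operating hours per week are under 60; but the facility's operating hours per week are 66, not under 60, so (b) is unavailable.
Exception (c) does not apply: the facility operates on a continuous process.
All of (d)'s requirements are met (a current General Notice is held; discharge occurs on no more than two days per week). Considering the limiting provisions: (i) would limit (d) — the qualifying period is 230 days, under the 265 days limit — but (j) sets (i) aside: (j) operates against (i): a current General Approval is held. (k) is triggered (the coverage ratio is 68%, less than the 85% limit), but is set aside by (l): (l) operates — a current Category G Notice is held. (m) would limit (l) — the reference index is 146, less than the 150 limit — but (n) sets (m) aside: (n) is triggered — aggregate throughput is 3,570 units, under the 4,840 units limit. (o) operates (a current General Declaration is held), but is set aside by (p): (p) operates against (o): a current Annual Waiver is held. So (d) applies.
Exception (e) is satisfied on its face — the facility's floor area is 4,700 m², less than the 5,100 m² limit; the compliance score is 16 points, less than the 21 points limit; the wastewater is Schedule-A-only. Turning to paragraph (q): (q) operates against (e): the baseline figure is 125, below the 133 limit. Exception (e) does not apply.

No — exception (d) applies; Cora's plant is not required to register with the Waste Registry.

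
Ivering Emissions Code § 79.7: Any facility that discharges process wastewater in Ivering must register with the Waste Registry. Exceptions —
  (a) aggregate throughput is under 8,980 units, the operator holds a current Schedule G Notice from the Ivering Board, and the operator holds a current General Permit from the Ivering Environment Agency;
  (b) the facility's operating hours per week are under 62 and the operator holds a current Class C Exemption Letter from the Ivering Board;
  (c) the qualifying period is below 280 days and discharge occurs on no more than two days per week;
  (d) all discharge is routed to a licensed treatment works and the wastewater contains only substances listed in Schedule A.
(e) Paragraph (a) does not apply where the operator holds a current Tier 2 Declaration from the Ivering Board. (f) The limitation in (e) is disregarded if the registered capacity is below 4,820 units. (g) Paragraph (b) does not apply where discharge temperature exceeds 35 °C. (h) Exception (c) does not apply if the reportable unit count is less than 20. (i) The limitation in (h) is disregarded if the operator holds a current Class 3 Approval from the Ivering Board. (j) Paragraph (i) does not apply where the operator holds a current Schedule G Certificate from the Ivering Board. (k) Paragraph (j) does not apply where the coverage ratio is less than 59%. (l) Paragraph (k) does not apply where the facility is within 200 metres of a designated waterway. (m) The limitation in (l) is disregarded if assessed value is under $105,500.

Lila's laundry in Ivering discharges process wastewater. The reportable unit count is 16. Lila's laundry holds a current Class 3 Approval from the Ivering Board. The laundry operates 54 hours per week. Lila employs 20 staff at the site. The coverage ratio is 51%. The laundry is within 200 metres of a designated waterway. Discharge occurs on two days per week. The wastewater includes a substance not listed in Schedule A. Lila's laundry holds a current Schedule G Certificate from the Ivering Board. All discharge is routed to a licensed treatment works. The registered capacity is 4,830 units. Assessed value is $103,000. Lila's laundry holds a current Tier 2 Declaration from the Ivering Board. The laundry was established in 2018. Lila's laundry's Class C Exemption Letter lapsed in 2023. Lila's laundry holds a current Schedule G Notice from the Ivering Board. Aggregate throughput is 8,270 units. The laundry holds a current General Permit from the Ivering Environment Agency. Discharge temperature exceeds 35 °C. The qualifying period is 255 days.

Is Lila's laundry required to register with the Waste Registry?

No — exception (c) applies; Lila's laundry is not required to register with the Waste Registry.

Exception (a) is satisfied on its face — aggregate throughput is 8,270 units, under the 8,980 units limit; a current Schedule G Notice is held; a current General Permit is held. But applying paragraphs (e)–(f): (e) is triggered — a current Tier 2 Declaration is held. (f), which would lift (e), is not triggered — the registered capacity is 4,830 units, not below 4,820 units. So (a) is unavailable.
Exception (b) fails — the Class C Exemption Letter is not current.
Exception (c): the qualifying period is 255 days, below the 280 days limit; discharge occurs on no more than two days per week — every condition holds. Applying paragraphs (h)–(m): (h) operates (the reportable unit count is 16, less than the 20 limit), but is itself disapplied by (i): (i) applies — a current Class 3 Approval is held. (j) would limit (i) — a current Schedule G Certificate is held — but (k) sets (j) aside: (k) operates against (j): the coverage ratio is 51%, less than the 59% limit. (l) would limit (k) — the laundry is within 200 m of a designated waterway — but (m) sets (l) aside: (m) applies — assessed value is $103,000, under the $105,500 limit. So (c) applies.
Exception (d) requires that the wastewater contains only substances listed in Schedule A; but the wastewater includes a non-Schedule-A substance, so (d) is unavailable.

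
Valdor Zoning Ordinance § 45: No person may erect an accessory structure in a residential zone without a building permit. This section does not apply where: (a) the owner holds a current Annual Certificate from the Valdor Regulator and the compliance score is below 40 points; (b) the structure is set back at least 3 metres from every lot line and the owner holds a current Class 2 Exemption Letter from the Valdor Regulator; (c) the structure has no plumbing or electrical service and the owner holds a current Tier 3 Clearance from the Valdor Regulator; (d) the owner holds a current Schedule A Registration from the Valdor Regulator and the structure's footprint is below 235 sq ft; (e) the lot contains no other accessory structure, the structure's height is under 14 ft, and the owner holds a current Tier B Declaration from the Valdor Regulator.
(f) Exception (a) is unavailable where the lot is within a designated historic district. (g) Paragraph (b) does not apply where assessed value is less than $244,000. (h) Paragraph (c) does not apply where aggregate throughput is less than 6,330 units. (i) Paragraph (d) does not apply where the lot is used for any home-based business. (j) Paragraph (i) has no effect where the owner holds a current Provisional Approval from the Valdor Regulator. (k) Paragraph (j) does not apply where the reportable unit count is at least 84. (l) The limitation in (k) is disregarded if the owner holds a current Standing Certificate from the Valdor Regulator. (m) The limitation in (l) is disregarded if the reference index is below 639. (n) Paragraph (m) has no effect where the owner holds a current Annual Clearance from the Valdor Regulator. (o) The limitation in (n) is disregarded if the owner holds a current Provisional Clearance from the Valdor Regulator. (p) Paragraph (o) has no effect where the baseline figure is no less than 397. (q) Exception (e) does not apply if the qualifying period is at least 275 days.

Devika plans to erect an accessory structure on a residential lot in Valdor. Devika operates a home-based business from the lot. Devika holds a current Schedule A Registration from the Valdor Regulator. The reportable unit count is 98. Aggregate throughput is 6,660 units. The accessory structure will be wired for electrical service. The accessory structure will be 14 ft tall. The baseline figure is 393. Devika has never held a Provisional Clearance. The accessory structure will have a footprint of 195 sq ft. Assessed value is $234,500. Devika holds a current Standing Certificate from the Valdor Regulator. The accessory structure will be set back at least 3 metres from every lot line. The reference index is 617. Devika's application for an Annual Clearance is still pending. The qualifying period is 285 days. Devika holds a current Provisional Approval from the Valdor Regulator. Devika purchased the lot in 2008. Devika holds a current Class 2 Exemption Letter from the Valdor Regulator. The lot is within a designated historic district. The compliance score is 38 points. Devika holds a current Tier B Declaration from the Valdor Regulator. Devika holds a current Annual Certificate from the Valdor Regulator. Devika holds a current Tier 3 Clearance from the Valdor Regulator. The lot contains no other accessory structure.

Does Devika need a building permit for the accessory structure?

Exception (a)'s conditions are all satisfied: a current Annual Certificate is held; the compliance score is 38 points, below the 40 points limit. But applying paragraph (f): (f) operates against (a): the lot is in a historic district. (a) is therefore removed.
Exception (b)'s conditions are all satisfied: the setback is at least 3 m on every side; a current Class 2 Exemption Letter is held. But: (g) applies — assessed value is $234,500, less than the $244,000 limit. Exception (b) does not apply.
Exception (c) fails — electrical service is planned.
Exception (d)'s conditions are all satisfied: a current Schedule A Registration is held; the structure's footprint is 195 sq ft, below the 235 sq ft limit. But applying paragraphs (i)–(p): (i) applies — a home-based business operates on the lot. (j) is engaged (a current Provisional Approval is held), but is displaced by (k): (k) operates against (j): the reportable unit count is 98, meeting the 84 threshold. (l) operates (a current Standing Certificate is held), but is displaced by (m): (m) operates against (l): the reference index is 617, below the 639 limit. (n) is not triggered (there is no Annual Clearance in force), so (m) stands. Exception (d) does not apply.
Exception (e) requires that the structure's height is under 14 ft; but the structure's height is 14 ft, not under 14 ft, so (e) is unavailable.
No exception applies. The general rule governs.

Yes — Devika must obtain a building permit.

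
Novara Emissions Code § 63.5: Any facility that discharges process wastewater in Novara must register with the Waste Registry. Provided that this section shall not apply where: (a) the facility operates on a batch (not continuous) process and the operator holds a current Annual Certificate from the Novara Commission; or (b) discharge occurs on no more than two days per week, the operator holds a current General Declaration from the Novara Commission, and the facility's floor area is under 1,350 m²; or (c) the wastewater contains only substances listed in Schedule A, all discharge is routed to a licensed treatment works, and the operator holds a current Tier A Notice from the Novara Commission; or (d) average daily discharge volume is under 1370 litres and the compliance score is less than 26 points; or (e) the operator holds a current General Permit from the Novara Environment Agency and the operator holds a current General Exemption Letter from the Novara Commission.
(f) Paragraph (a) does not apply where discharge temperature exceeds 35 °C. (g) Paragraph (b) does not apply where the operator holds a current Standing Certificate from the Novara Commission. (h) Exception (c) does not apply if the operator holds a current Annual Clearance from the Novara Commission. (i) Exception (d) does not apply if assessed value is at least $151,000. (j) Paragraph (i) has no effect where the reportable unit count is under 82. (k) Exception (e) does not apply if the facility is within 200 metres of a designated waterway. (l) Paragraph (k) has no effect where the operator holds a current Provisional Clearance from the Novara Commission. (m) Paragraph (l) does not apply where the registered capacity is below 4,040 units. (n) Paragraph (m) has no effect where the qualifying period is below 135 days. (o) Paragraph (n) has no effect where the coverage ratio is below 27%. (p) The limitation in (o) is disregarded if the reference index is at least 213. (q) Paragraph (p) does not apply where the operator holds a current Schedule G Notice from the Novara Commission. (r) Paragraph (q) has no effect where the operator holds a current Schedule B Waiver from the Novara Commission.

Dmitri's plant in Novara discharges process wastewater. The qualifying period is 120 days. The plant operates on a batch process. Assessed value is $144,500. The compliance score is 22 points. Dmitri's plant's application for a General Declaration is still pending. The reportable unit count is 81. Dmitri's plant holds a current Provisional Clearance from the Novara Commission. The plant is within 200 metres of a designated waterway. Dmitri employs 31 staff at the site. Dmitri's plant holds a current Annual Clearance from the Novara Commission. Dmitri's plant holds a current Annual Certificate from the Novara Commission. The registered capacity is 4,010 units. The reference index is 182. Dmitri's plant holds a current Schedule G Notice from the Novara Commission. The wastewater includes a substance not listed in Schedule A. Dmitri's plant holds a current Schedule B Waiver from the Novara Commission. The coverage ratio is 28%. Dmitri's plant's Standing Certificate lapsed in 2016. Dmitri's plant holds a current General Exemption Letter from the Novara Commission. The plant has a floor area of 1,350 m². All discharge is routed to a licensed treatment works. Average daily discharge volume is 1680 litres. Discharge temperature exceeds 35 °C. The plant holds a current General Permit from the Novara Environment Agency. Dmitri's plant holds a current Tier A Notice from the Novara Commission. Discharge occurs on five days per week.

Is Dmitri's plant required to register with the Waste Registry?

Exception (a) is satisfied on its face — the facility operates on a batch process; a current Annual Certificate is held. Turning to paragraph (f): (f) operates — discharge temperature exceeds 35 °C. Exception (a) does not apply.
Exception (b) requires that discharge occurs on no more than two days per week; but discharge occurs on five days per week, so (b) is unavailable.
Exception (c) does not apply: the wastewater includes a non-Schedule-A substance.
Exception (d) fails — average daily discharge volume is 1680 litres, not under 1370 litres.
Exception (e) is satisfied on its face — a current General Permit is held; a current General Exemption Letter is held. Considering the limiting provisions: (k) would limit (e) — the plant is within 200 m of a designated waterway — but (l) sets (k) aside: (l) is engaged — a current Provisional Clearance is held. (m) is engaged (the registered capacity is 4,010 units, below the 4,040 units limit), but is overridden by (n): (n) applies — the qualifying period is 120 days, below the 135 days limit. (o), which would lift (n), is inapplicable — the coverage ratio is 28%, not below 27%. (e) remains available.

No — exception (e) applies; Dmitri's plant is not required to register with the Waste Registry.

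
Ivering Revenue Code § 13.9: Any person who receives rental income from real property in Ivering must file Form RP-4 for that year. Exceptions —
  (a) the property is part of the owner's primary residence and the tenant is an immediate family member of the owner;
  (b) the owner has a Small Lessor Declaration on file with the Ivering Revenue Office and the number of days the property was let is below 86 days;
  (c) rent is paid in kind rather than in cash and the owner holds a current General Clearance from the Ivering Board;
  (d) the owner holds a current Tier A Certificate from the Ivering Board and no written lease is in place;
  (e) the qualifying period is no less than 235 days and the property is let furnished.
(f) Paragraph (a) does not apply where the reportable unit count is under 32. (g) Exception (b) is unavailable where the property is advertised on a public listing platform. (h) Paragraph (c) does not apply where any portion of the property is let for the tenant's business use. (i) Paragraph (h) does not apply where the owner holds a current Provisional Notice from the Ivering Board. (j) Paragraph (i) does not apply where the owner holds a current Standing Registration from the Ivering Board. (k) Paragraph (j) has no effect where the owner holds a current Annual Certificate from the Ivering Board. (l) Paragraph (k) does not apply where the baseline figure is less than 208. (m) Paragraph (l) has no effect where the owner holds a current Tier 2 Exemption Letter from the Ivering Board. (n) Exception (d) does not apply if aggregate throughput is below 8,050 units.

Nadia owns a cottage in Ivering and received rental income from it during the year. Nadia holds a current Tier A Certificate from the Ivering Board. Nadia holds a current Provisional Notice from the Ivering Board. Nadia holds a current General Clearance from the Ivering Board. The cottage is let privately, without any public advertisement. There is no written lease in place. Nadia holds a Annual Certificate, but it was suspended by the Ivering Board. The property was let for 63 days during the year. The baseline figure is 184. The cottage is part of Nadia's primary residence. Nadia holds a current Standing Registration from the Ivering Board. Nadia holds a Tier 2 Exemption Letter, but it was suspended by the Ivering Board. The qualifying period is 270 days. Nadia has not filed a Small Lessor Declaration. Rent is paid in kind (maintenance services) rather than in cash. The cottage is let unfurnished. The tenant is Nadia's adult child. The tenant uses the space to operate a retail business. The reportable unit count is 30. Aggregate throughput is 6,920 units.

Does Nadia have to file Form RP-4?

Exception (a): the cottage is part of the primary residence; the tenant is an immediate family member — every condition holds. Turning to paragraph (f): (f) is triggered — the reportable unit count is 30, under the 32 limit. So (a) is unavailable.
Exception (b) fails — no Small Lessor Declaration is on file.
Exception (c) is satisfied on its face — rent is paid in kind; a current General Clearance is held. But: (h) applies — the space is let for business use. (i) applies (a current Provisional Notice is held), but is overridden by (j): (j) operates against (i): a current Standing Registration is held. (k), which would lift (j), does not operate here — no current Annual Certificate is held. So (c) is unavailable.
All of (d)'s requirements are met (a current Tier A Certificate is held; there is no written lease). But applying paragraph (n): (n) operates — aggregate throughput is 6,920 units, below the 8,050 units limit. Exception (d) does not apply.
Exception (e) requires that the property is let furnished; but the property is let unfurnished, so (e) is unavailable.
No exception is made out. Nadia falls within the general rule.

Yes — Nadia must file Form RP-4.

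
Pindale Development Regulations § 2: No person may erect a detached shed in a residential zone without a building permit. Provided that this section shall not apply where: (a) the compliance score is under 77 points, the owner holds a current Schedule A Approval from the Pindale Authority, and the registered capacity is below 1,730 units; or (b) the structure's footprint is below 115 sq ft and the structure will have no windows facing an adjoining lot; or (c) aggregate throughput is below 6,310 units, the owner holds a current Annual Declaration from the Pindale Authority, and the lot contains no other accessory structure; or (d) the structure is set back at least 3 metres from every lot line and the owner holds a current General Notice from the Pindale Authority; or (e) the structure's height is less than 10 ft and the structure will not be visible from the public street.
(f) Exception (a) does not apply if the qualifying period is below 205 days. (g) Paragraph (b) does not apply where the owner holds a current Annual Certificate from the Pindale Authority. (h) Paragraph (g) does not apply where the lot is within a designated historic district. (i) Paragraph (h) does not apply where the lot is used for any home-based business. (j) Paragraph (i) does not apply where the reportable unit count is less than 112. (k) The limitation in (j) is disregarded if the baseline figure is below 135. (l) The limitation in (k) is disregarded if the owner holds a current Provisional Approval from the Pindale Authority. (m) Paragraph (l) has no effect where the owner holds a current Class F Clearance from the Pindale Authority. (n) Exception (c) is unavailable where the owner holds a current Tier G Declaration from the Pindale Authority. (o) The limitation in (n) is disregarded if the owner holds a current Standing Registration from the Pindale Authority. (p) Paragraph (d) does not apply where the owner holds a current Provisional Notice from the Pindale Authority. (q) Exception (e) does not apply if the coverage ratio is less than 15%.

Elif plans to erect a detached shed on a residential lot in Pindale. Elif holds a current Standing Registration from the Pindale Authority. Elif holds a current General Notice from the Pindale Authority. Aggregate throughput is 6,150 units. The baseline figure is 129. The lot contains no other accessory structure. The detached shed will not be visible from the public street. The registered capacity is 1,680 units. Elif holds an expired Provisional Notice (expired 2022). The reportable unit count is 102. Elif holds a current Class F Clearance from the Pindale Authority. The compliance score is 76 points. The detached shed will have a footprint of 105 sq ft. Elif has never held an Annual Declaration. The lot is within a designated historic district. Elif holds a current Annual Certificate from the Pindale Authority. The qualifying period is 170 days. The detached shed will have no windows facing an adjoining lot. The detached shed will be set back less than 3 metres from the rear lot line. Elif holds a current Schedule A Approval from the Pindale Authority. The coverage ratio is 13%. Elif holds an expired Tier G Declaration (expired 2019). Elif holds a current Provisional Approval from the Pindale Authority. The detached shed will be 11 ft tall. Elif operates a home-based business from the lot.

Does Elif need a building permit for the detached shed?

Exception (a)'s conditions are all satisfied: the compliance score is 76 points, under the 77 points limit; a current Schedule A Approval is held; the registered capacity is 1,680 units, below the 1,730 units limit. Turning to paragraph (f): (f) operates against (a): the qualifying period is 170 days, below the 205 days limit. So (a) is unavailable.
Exception (b)'s conditions are all satisfied: the structure's footprint is 105 sq ft, below the 115 sq ft limit; no windows face an adjoining lot. But: (g) is triggered — a current Annual Certificate is held. (h) is engaged (the lot is in a historic district), but is set aside by (i): (i) operates against (h): a home-based business operates on the lot. (j) operates (the reportable unit count is 102, less than the 112 limit), but is itself disapplied by (k): (k) is engaged — the baseline figure is 129, below the 135 limit. (l) would limit (k) — a current Provisional Approval is held — but (m) sets (l) aside: (m) operates against (l): a current Class F Clearance is held. (b) is therefore removed.
Exception (c) fails — the Annual Declaration is not current.
Exception (d) fails — the rear setback is under 3 m.
Exception (e) requires that the structure's height is less than 10 ft; but the structure's height is 11 ft, not less than 10 ft, so (e) is unavailable.
No exception displaces § 2.

Yes — Elif must obtain a building permit.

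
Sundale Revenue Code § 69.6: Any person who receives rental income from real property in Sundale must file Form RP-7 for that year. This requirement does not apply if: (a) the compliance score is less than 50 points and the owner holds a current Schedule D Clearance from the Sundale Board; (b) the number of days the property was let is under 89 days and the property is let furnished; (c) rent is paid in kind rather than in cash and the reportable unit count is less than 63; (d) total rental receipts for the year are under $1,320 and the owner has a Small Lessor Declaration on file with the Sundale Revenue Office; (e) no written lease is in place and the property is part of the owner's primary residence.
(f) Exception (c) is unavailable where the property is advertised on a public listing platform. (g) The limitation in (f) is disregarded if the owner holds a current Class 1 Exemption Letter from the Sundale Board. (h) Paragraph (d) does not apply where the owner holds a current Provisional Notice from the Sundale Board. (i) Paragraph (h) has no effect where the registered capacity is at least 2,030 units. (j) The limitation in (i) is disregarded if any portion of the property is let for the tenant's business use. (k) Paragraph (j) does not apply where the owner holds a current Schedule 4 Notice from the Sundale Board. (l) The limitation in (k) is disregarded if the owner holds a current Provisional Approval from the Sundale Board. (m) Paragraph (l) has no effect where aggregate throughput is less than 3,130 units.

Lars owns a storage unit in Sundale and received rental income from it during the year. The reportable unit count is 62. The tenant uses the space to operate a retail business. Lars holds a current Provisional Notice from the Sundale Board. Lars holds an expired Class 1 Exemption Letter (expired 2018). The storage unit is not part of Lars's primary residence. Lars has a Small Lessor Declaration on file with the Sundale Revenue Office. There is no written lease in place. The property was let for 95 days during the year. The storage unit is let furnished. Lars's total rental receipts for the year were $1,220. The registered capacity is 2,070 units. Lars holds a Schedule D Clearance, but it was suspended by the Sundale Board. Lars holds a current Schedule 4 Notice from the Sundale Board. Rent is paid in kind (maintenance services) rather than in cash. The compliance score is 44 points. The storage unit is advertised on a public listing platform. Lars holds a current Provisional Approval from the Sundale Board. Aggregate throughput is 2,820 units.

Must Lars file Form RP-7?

No — exception (d) applies; Lars is not required to file Form RP-7.

Exception (a) does not apply: the Schedule D Clearance is not current.
Exception (b) fails — the number of days the property was let is 95 days, not under 89 days.
Exception (c) is satisfied on its face — rent is paid in kind; the reportable unit count is 62, less than the 63 limit. However, paragraphs (f)–(g) must be considered: (f) operates against (c): the property is publicly advertised. (g), which would lift (f), is inapplicable — there is no Class 1 Exemption Letter in force. So (c) is unavailable.
Exception (d) is satisfied on its face — total rental receipts for the year are $1,220, under the $1,320 limit; a Small Lessor Declaration is on file. Applying paragraphs (h)–(m): (h) applies (a current Provisional Notice is held), but is itself disapplied by (i): (i) operates against (h): the registered capacity is 2,070 units, meeting the 2,030 units threshold. (j) is triggered (the space is let for business use), but is overridden by (k): (k) is engaged — a current Schedule 4 Notice is held. (l) would limit (k) — a current Provisional Approval is held — but (m) sets (l) aside: (m) is engaged — aggregate throughput is 2,820 units, less than the 3,130 units limit. (d) remains available.
Exception (e) fails — the storage unit is not part of the primary residence.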